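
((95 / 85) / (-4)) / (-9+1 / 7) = 133 / 4216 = 0.03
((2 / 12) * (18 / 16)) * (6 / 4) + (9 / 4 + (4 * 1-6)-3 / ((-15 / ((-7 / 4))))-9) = -8.82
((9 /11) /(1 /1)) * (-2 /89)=-18 /979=-0.02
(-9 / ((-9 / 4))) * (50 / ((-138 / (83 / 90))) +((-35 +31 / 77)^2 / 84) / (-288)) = -39548384 / 25773363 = -1.53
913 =913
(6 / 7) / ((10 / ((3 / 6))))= 0.04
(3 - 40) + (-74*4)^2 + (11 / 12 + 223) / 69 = 72518099 / 828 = 87582.25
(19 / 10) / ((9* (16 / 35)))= 133 / 288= 0.46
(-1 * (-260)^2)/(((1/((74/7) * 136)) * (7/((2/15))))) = -272130560/147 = -1851228.30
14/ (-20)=-0.70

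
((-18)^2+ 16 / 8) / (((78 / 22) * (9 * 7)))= 3586 / 2457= 1.46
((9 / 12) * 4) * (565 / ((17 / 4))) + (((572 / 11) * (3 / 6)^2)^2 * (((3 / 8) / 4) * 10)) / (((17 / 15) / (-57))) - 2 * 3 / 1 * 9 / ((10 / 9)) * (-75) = -1067505 / 272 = -3924.65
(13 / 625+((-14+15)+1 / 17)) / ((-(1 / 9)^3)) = -787.05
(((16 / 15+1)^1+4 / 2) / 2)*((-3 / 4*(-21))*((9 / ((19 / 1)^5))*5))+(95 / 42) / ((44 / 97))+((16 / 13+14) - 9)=166825302101 / 14871450594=11.22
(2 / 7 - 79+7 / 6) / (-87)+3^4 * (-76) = -22490767 / 3654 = -6155.11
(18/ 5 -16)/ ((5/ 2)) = -124/ 25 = -4.96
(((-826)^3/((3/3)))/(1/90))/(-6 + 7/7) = 10144079568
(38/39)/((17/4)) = 152/663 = 0.23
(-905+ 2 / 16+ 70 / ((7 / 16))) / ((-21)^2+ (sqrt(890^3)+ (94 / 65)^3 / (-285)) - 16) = 15513912266025732219375 / 34539701859709732466626552 - 16244384339622638671875 * sqrt(890) / 17269850929854866233313276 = -0.03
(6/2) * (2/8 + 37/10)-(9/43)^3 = 18828579/1590140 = 11.84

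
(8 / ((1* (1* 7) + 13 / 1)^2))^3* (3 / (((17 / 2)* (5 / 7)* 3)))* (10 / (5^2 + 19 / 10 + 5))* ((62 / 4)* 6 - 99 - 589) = -49 / 199375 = -0.00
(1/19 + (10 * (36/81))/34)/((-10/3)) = -533/9690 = -0.06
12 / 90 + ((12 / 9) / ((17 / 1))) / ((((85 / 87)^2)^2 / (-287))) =-24.57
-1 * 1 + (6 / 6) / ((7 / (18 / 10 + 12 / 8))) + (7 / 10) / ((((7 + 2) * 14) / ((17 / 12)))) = -7873 / 15120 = -0.52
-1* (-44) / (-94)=-22 / 47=-0.47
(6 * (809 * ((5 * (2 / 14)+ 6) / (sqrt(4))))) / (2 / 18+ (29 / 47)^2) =33132.77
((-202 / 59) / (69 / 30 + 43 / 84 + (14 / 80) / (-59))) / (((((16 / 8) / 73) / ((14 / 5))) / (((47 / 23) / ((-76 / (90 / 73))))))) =251211240 / 60835207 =4.13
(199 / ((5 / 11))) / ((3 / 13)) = 28457 / 15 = 1897.13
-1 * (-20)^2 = -400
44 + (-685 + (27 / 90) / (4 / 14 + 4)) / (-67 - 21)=455693 / 8800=51.78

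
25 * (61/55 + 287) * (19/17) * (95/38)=3763425/187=20125.27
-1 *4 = -4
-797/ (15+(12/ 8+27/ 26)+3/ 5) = -51805/ 1179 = -43.94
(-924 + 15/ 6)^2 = 3396649/ 4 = 849162.25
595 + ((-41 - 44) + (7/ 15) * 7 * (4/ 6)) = 512.18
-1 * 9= -9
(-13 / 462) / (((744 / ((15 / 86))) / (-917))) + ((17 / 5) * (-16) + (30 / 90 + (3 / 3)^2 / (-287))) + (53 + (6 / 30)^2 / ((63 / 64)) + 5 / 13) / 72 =-53.32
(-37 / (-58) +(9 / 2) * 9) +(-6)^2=2237 / 29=77.14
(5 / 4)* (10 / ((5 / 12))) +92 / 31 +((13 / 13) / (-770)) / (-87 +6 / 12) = 68070341 / 2064755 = 32.97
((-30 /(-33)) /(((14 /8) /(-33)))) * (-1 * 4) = 480 /7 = 68.57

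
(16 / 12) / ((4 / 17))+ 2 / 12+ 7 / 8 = 161 / 24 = 6.71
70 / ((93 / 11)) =770 / 93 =8.28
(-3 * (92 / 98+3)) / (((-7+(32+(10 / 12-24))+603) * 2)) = -1737 / 177821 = -0.01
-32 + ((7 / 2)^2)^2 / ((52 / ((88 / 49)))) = -2789 / 104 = -26.82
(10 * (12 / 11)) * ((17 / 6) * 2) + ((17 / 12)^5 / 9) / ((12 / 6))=3061322107 / 49268736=62.14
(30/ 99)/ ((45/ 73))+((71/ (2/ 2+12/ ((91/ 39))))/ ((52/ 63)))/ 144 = 6256559/ 10625472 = 0.59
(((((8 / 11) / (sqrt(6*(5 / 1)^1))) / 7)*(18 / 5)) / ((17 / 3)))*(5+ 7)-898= -898+ 864*sqrt(30) / 32725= -897.86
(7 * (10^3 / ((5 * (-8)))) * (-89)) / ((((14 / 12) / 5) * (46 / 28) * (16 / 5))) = 1168125 / 92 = 12697.01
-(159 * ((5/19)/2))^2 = -632025/1444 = -437.69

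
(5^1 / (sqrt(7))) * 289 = 1445 * sqrt(7) / 7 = 546.16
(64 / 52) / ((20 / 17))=68 / 65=1.05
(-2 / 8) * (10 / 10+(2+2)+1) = -3 / 2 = -1.50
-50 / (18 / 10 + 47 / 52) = -13000 / 703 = -18.49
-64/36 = -1.78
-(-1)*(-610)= -610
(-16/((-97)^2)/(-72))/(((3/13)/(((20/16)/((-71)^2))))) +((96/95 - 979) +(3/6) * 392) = -190273557498839/243319844970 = -781.99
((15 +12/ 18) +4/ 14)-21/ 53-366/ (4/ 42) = -4259945/ 1113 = -3827.44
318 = 318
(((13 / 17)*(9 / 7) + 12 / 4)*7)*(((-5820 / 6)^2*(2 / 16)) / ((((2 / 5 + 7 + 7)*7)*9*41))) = 92913875 / 1053864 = 88.16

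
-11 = -11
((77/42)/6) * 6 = 11/6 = 1.83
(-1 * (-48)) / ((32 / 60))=90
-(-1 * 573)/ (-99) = -191/ 33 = -5.79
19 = 19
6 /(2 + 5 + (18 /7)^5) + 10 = 20173012 /2007217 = 10.05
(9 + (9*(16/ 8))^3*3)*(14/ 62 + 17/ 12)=3565185/ 124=28751.49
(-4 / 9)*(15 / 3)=-20 / 9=-2.22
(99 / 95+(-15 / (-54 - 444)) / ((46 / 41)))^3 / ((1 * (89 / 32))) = 466275846285929519 / 1061716589553869750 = 0.44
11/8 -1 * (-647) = 5187/8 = 648.38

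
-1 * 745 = -745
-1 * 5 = -5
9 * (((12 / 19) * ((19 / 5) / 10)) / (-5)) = -54 / 125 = -0.43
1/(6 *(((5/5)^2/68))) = 34/3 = 11.33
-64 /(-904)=8 /113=0.07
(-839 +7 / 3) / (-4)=1255 / 6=209.17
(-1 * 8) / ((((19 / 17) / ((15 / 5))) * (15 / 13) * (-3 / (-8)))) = -14144 / 285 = -49.63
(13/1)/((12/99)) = 429/4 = 107.25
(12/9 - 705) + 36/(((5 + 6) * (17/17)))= -23113/33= -700.39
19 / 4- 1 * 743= -2953 / 4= -738.25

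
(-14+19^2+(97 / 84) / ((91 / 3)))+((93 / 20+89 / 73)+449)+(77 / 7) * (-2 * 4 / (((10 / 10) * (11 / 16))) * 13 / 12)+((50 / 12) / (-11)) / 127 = 215425862609 / 324809485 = 663.24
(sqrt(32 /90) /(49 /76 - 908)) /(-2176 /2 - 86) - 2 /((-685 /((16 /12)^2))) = 152*sqrt(5) /607183995 +32 /6165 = 0.01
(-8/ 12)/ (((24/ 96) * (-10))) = 4/ 15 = 0.27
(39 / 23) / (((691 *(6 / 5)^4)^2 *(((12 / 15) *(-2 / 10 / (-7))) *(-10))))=-177734375 / 49188396607488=-0.00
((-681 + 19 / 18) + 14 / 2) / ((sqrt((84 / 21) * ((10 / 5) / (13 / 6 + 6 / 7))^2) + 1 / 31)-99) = 47688881 / 6919704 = 6.89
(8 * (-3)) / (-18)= 4 / 3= 1.33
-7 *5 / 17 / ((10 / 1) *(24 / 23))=-161 / 816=-0.20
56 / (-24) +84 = 245 / 3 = 81.67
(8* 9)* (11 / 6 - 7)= -372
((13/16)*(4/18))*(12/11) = 13/66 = 0.20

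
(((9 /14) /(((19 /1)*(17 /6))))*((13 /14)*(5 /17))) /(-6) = -585 /1076236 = -0.00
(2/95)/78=1/3705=0.00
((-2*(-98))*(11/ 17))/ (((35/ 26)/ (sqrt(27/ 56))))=858*sqrt(42)/ 85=65.42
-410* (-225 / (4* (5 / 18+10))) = 83025 / 37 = 2243.92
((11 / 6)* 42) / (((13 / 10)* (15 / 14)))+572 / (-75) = 47.66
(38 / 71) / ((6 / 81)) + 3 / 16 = 8421 / 1136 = 7.41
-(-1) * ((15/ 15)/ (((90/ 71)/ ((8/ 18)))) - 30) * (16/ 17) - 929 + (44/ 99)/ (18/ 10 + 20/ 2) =-388693987/ 406215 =-956.87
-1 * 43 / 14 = -43 / 14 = -3.07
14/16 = 7/8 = 0.88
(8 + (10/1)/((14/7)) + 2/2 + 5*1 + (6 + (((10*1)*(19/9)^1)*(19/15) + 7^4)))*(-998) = -66091552/27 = -2447835.26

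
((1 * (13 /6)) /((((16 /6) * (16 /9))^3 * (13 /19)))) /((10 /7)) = 872613 /41943040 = 0.02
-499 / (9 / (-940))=469060 / 9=52117.78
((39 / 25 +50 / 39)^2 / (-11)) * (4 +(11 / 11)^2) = -7678441 / 2091375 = -3.67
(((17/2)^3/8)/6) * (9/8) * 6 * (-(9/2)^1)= -397953/1024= -388.63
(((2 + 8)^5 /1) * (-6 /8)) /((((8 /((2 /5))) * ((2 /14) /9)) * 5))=-47250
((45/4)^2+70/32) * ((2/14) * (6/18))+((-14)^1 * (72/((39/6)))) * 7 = -1178713/1092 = -1079.41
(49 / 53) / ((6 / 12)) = 98 / 53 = 1.85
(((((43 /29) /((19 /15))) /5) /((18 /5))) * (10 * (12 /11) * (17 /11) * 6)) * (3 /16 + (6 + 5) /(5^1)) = 2094315 /133342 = 15.71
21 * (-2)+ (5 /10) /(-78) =-6553 /156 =-42.01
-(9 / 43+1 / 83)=-790 / 3569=-0.22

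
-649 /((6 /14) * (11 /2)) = -826 /3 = -275.33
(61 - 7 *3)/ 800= 1/ 20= 0.05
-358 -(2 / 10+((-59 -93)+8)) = -1071 / 5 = -214.20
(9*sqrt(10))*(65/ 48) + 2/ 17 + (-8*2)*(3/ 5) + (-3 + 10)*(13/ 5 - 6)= -2829/ 85 + 195*sqrt(10)/ 16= 5.26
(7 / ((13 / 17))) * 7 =833 / 13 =64.08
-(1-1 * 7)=6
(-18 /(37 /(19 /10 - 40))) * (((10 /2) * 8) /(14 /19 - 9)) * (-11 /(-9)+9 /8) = -1223391 /5809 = -210.60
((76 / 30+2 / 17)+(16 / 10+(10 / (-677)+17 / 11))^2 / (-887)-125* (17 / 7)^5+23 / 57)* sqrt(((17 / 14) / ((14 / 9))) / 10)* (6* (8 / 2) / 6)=-211436299665718674464583* sqrt(170) / 233661469119877192625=-11798.23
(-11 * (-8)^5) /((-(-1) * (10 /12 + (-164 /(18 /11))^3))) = -525533184 /1467740401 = -0.36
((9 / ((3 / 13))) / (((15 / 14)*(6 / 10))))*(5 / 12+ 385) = 420875 / 18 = 23381.94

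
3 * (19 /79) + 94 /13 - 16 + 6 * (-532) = -3286449 /1027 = -3200.05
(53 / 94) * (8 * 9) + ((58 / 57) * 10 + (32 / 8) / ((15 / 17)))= 740804 / 13395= 55.30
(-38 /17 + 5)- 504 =-8521 /17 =-501.24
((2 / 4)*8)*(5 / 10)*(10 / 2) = 10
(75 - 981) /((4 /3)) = -1359 /2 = -679.50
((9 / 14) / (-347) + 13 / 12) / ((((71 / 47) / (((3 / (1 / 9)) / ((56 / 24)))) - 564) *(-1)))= 40002687 / 20856861116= 0.00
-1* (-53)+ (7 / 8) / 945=53.00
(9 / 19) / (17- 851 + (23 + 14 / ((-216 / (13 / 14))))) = -0.00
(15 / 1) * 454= 6810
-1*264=-264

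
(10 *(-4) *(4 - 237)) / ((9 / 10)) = 93200 / 9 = 10355.56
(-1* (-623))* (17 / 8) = 10591 / 8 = 1323.88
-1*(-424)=424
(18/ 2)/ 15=3/ 5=0.60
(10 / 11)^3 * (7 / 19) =7000 / 25289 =0.28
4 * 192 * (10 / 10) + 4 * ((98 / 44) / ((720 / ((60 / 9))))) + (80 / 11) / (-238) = 54290519 / 70686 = 768.05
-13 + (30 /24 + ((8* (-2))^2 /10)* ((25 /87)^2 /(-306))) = -54460679 /4632228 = -11.76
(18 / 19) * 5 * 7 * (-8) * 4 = -20160 / 19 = -1061.05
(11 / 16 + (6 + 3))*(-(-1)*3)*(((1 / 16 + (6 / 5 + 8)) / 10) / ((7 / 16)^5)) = 141133824 / 84035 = 1679.46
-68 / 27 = -2.52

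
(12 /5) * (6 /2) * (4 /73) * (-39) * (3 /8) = -2106 /365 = -5.77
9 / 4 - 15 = -51 / 4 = -12.75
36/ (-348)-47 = -1366/ 29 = -47.10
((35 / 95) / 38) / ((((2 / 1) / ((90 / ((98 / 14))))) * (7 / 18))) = 405 / 2527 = 0.16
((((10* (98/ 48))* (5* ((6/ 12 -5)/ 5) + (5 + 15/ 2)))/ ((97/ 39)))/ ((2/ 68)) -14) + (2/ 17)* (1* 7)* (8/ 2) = 3664206/ 1649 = 2222.08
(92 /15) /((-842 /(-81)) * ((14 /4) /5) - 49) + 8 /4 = 15656 /8449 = 1.85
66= 66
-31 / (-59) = 31 / 59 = 0.53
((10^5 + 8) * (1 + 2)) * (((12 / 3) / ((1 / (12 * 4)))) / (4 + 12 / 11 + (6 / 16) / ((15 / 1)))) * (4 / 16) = 6336506880 / 2251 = 2814974.18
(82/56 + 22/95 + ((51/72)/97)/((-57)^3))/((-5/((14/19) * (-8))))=51179585398/25598302425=2.00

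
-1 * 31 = -31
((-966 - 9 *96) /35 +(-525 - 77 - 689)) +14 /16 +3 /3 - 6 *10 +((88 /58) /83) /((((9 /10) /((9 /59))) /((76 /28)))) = -1401.40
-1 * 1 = -1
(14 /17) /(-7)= -2 /17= -0.12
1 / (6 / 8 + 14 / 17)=68 / 107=0.64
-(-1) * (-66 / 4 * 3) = -99 / 2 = -49.50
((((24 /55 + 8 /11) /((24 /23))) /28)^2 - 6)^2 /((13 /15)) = 41.52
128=128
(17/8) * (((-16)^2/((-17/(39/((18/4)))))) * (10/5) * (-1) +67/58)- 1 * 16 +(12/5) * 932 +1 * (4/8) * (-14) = 19285613/6960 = 2770.92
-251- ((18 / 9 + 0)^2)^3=-315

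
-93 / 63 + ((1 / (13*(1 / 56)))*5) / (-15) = -2.91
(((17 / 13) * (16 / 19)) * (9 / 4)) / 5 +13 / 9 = 21563 / 11115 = 1.94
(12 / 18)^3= 8 / 27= 0.30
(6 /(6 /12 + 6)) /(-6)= -2 /13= -0.15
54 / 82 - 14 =-547 / 41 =-13.34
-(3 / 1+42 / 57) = -71 / 19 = -3.74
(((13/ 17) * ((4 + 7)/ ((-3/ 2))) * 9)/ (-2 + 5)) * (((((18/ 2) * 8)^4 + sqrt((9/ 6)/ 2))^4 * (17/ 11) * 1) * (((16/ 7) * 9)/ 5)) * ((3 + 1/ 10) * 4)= -17296149578941817119220601001326228/ 25-9010470775209340347011432448 * sqrt(3)/ 175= -691846072338205157780857000000000.00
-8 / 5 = -1.60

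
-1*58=-58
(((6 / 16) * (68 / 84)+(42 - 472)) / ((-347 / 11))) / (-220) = -24063 / 388640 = -0.06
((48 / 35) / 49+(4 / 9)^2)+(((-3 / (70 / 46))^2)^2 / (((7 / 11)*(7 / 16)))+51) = 105.48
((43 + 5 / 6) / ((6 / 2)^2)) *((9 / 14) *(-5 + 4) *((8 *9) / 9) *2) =-1052 / 21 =-50.10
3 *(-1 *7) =-21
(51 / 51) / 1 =1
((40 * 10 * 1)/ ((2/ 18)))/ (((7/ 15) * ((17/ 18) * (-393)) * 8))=-40500/ 15589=-2.60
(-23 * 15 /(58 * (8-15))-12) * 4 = -9054 /203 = -44.60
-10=-10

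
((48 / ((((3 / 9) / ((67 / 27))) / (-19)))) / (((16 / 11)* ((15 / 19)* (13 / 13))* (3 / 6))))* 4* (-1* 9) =2128456 / 5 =425691.20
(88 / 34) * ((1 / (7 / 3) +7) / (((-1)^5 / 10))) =-22880 / 119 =-192.27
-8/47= -0.17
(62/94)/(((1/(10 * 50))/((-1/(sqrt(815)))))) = -3100 * sqrt(815)/7661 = -11.55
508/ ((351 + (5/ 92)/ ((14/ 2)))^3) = 135681711872/ 11550685799995649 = 0.00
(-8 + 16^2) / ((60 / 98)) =6076 / 15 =405.07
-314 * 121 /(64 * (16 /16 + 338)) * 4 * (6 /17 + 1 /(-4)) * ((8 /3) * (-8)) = 265958 /17289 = 15.38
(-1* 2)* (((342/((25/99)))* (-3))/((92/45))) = 457083/115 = 3974.63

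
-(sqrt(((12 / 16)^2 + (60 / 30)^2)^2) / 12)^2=-5329 / 36864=-0.14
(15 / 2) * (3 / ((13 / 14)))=315 / 13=24.23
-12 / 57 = -4 / 19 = -0.21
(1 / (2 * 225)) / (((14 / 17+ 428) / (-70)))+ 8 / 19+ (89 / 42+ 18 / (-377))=20495084173 / 8224377525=2.49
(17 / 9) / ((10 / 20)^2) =68 / 9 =7.56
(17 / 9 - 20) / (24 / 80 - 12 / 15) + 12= 434 / 9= 48.22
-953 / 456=-2.09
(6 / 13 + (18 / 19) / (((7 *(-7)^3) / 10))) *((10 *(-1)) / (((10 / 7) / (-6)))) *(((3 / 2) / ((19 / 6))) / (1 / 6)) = 87925176 / 1609699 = 54.62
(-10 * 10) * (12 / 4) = -300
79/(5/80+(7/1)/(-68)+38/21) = 451248/10105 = 44.66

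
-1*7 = -7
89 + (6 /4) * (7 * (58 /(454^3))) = 8328323705 /93576664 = 89.00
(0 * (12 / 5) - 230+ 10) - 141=-361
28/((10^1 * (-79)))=-14/395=-0.04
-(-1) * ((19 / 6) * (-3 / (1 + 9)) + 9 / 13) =-67 / 260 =-0.26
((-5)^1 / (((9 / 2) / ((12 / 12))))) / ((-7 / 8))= 80 / 63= 1.27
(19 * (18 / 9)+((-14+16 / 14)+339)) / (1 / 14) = 5098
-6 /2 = -3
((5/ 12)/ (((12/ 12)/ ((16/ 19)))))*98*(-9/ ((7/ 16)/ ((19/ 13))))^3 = -14372536320/ 15379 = -934555.97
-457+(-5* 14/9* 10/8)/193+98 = -1247341/3474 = -359.05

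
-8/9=-0.89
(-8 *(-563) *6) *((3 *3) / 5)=243216 / 5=48643.20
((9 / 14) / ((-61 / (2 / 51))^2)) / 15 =2 / 112913745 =0.00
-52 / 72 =-0.72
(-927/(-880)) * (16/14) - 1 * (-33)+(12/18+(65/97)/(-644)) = 359407837/10307220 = 34.87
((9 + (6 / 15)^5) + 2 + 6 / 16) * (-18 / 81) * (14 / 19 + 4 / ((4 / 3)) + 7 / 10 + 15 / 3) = -170114461 / 7125000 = -23.88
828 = 828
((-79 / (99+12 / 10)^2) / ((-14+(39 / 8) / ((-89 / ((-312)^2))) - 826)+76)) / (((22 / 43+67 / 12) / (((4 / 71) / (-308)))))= -1511665 / 39024027759275097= -0.00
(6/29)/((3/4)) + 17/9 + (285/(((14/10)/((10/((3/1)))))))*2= 2483455/1827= 1359.31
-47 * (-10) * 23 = 10810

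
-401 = -401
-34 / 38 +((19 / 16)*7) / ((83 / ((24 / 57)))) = -2689 / 3154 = -0.85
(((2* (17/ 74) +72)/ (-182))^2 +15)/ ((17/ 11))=9077167/ 925444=9.81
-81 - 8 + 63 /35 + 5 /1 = -411 /5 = -82.20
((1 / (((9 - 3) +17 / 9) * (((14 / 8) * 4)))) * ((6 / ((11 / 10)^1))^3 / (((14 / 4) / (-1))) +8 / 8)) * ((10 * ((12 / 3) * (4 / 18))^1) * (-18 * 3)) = 1825990560 / 4630549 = 394.34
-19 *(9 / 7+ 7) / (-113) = 1102 / 791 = 1.39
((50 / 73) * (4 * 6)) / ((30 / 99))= 3960 / 73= 54.25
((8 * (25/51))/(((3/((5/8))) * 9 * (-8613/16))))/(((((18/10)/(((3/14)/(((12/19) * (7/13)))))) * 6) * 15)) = -30875/47072740869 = -0.00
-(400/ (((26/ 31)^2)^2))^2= -533056898400625/ 815730721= -653471.65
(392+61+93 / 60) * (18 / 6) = 27273 / 20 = 1363.65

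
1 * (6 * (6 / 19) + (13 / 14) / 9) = 4783 / 2394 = 2.00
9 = 9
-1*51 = -51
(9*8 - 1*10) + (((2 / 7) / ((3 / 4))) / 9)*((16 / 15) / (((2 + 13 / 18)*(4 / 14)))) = 136838 / 2205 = 62.06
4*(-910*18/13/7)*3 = -2160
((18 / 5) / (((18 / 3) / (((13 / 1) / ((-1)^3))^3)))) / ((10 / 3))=-19773 / 50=-395.46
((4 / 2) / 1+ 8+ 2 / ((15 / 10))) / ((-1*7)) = -1.62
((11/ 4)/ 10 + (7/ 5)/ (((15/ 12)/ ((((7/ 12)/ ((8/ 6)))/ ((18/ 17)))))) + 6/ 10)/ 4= 301/ 900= 0.33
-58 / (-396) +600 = 118829 / 198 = 600.15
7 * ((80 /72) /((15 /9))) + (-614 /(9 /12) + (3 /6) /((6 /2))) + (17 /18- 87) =-8099 /9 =-899.89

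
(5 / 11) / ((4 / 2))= 5 / 22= 0.23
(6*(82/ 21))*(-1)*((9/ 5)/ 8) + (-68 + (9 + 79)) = 1031/ 70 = 14.73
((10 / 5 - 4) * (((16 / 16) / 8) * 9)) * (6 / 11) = -27 / 22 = -1.23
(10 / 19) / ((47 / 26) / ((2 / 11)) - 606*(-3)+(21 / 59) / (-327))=3344120 / 11614424101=0.00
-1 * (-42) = 42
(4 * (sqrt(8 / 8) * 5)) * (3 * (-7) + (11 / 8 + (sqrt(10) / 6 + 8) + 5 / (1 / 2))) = -65 / 2 + 10 * sqrt(10) / 3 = -21.96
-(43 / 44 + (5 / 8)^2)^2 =-927369 / 495616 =-1.87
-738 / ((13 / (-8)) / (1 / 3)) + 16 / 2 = 2072 / 13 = 159.38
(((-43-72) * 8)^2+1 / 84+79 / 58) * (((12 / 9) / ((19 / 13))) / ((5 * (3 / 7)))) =360339.30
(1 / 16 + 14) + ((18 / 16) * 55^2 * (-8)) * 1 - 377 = -441407 / 16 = -27587.94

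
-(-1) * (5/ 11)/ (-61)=-5/ 671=-0.01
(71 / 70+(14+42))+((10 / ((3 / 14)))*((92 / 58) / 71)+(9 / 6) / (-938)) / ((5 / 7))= 3387862901 / 57940260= 58.47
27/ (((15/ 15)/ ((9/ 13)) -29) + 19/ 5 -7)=-1215/ 1384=-0.88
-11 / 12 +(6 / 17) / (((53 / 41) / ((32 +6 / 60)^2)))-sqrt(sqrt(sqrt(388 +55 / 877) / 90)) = -10^(3 / 4) * sqrt(3) * 340331^(1 / 8) * 877^(7 / 8) / 26310 +75796483 / 270300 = 279.73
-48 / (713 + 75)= -12 / 197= -0.06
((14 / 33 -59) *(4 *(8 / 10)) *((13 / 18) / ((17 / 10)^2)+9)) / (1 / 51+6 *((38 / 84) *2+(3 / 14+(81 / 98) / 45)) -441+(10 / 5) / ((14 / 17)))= 36460740848 / 9078830739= 4.02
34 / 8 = 17 / 4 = 4.25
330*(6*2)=3960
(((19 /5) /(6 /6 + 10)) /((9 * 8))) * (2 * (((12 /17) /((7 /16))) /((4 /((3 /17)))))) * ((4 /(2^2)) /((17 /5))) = 76 /378301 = 0.00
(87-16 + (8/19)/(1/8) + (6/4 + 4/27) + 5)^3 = 574332809981867/1080045576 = 531767.20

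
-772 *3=-2316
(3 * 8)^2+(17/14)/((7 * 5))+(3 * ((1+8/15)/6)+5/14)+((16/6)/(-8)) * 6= 845483/1470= 575.16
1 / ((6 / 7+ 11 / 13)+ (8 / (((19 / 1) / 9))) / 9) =1729 / 3673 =0.47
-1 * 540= -540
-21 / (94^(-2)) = -185556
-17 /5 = -3.40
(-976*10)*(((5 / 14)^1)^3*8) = -1220000 / 343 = -3556.85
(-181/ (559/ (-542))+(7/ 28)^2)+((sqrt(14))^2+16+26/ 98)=90203311/ 438256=205.82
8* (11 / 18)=4.89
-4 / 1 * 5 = -20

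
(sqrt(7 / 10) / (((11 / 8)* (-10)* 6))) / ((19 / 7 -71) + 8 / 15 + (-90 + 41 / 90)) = 42* sqrt(70) / 5450335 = 0.00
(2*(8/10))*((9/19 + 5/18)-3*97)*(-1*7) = 3250.78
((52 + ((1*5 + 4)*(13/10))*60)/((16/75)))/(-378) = -9.35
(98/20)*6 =147/5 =29.40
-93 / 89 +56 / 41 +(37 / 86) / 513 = 51797191 / 160986582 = 0.32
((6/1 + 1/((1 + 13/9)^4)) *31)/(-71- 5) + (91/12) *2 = 12.71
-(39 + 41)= -80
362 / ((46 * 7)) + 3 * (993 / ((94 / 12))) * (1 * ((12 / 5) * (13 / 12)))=37452817 / 37835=989.90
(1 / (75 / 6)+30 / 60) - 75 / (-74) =1474 / 925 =1.59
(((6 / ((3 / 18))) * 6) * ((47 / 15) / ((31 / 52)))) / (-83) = -175968 / 12865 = -13.68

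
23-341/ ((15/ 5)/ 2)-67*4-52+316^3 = 94661915/ 3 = 31553971.67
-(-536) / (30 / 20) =1072 / 3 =357.33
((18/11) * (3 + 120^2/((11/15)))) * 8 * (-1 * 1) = -31108752/121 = -257097.12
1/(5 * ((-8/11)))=-0.28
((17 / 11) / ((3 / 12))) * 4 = 272 / 11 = 24.73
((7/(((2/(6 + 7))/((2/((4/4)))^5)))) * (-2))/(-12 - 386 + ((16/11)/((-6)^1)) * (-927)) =16016/953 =16.81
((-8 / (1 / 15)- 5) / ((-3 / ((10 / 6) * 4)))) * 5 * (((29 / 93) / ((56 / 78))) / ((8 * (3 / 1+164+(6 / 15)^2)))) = 29453125 / 65292696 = 0.45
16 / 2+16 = 24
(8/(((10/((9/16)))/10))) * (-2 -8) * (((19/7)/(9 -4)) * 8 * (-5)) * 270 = 1846800/7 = 263828.57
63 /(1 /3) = 189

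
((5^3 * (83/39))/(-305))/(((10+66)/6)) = -0.07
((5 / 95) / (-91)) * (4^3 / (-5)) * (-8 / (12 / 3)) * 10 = -256 / 1729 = -0.15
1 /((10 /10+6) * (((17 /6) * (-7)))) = -6 /833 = -0.01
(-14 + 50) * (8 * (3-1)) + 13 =589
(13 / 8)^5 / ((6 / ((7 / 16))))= 2599051 / 3145728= 0.83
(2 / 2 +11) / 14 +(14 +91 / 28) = 507 / 28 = 18.11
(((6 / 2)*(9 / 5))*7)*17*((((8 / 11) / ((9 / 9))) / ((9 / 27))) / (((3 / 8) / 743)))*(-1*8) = -1222276608 / 55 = -22223211.05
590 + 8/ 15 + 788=20678/ 15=1378.53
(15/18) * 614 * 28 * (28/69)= 1203440/207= 5813.72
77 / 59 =1.31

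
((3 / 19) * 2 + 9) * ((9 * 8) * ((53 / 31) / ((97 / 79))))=53359128 / 57133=933.95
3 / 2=1.50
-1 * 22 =-22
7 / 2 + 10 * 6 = 127 / 2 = 63.50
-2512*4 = -10048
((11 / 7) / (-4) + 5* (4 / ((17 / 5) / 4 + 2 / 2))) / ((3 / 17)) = 183481 / 3108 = 59.04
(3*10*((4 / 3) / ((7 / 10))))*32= 12800 / 7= 1828.57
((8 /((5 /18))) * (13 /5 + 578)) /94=209016 /1175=177.89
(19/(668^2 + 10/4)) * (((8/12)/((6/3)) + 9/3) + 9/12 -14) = -2261/5354718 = -0.00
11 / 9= 1.22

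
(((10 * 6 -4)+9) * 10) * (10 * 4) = 26000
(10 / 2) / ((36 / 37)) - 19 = -499 / 36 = -13.86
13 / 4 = 3.25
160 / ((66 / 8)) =640 / 33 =19.39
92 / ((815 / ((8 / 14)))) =368 / 5705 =0.06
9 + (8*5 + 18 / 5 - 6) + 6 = 263 / 5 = 52.60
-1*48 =-48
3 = 3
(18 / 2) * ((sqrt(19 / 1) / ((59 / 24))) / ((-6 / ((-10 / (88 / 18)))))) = 810 * sqrt(19) / 649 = 5.44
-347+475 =128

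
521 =521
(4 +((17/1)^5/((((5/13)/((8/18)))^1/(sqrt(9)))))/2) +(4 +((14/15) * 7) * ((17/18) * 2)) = 332249284/135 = 2461105.81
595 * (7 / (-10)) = -833 / 2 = -416.50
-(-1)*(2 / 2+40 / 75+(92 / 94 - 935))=-932.49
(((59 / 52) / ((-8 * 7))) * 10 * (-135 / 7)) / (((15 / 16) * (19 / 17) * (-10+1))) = -5015 / 12103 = -0.41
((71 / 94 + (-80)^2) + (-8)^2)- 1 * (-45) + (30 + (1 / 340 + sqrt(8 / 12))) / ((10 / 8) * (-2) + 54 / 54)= 77779694 / 11985- 2 * sqrt(6) / 9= 6489.21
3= 3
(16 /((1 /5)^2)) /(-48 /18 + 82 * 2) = 300 /121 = 2.48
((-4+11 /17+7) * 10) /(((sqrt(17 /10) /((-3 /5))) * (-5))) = 372 * sqrt(170) /1445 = 3.36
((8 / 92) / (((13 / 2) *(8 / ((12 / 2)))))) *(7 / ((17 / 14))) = 294 / 5083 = 0.06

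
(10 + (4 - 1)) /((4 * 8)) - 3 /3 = -19 /32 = -0.59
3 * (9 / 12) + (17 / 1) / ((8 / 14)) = 32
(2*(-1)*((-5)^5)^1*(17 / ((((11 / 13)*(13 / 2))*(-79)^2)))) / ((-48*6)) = -53125 / 4942872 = -0.01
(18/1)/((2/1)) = 9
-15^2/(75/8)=-24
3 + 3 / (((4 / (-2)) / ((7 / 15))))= 23 / 10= 2.30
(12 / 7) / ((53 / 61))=732 / 371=1.97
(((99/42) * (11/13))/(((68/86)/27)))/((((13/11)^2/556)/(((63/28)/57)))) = 21264749451/19869668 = 1070.21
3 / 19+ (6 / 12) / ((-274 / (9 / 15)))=8163 / 52060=0.16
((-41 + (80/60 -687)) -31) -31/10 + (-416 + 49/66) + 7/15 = -193967/165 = -1175.56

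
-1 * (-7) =7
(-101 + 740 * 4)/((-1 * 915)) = -953/305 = -3.12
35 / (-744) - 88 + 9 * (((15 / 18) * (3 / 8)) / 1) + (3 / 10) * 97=-417641 / 7440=-56.13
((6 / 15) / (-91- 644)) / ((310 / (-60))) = 4 / 37975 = 0.00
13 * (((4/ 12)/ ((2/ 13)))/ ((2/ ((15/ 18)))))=845/ 72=11.74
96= 96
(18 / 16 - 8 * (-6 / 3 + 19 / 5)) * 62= -16461 / 20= -823.05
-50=-50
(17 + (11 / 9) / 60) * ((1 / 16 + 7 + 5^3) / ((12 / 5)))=19420583 / 20736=936.56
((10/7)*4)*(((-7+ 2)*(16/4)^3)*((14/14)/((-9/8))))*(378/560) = 7680/7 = 1097.14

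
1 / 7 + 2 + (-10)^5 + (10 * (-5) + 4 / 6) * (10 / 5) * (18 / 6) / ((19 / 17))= -13334939 / 133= -100262.70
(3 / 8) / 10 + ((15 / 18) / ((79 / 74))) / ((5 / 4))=12551 / 18960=0.66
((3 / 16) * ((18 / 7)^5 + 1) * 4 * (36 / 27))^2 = 3634265640625 / 282475249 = 12865.78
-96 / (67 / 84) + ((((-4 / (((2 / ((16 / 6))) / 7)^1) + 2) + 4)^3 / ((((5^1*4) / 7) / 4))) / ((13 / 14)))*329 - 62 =-1794260627566 / 117585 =-15259264.60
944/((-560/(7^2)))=-413/5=-82.60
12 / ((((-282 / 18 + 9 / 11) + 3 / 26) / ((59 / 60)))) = -50622 / 63205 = -0.80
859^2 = 737881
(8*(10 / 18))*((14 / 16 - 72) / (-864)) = 2845 / 7776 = 0.37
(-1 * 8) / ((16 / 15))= -15 / 2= -7.50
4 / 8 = 1 / 2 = 0.50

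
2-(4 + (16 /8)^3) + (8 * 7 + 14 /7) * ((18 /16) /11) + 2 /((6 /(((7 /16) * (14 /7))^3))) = -64963 /16896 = -3.84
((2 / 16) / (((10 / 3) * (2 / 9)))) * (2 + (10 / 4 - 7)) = -27 / 64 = -0.42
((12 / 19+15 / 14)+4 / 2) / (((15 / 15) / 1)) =985 / 266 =3.70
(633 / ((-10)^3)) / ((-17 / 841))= 532353 / 17000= 31.31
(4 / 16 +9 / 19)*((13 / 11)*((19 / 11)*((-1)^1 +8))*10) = 2275 / 22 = 103.41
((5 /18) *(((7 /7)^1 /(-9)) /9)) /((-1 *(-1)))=-5 /1458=-0.00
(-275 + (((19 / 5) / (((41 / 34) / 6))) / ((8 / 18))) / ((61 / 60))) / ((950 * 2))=-583123 / 4751900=-0.12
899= 899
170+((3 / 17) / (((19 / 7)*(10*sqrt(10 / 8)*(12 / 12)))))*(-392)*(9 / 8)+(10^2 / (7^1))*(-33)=-2110 / 7 -9261*sqrt(5) / 8075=-303.99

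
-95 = -95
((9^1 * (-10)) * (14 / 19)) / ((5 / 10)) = -2520 / 19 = -132.63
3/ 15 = 0.20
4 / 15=0.27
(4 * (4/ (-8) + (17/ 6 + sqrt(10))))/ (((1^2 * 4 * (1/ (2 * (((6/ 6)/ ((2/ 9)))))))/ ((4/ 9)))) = 28/ 3 + 4 * sqrt(10) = 21.98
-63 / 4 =-15.75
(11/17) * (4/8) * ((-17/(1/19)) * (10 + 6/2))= -2717/2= -1358.50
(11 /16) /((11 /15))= 15 /16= 0.94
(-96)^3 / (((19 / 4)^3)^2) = -3623878656 / 47045881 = -77.03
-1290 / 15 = -86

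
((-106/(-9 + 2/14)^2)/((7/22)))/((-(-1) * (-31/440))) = 1795640/29791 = 60.27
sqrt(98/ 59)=7 * sqrt(118)/ 59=1.29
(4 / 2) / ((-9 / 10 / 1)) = -20 / 9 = -2.22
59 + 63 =122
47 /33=1.42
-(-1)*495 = 495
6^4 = 1296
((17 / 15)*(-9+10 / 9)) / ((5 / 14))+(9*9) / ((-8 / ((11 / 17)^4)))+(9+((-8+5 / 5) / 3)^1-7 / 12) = -9347534689 / 451013400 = -20.73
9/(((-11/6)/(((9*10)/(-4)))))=1215/11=110.45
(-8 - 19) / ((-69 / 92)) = 36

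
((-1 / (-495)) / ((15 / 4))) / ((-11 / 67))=-268 / 81675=-0.00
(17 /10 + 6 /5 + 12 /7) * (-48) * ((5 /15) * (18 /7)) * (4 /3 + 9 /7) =-170544 /343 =-497.21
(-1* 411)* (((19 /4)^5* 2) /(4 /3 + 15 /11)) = -33583330737 /45568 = -736993.74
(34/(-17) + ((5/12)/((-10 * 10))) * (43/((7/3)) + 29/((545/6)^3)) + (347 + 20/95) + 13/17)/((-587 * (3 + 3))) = -10128116015556407/103126293240180000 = -0.10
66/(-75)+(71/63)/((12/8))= -608/4725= -0.13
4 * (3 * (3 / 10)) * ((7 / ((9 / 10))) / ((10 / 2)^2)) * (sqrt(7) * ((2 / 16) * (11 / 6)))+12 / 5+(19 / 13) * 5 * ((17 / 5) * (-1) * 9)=-14379 / 65+77 * sqrt(7) / 300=-220.54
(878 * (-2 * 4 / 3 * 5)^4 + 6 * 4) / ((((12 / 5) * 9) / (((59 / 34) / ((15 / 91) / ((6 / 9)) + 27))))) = 15084755446670 / 184370661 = 81817.55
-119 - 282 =-401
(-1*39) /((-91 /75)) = 225 /7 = 32.14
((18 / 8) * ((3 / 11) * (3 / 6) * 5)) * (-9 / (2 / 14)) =-8505 / 88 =-96.65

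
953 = 953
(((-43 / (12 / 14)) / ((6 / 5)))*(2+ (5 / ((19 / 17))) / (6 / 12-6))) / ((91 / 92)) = -1226360 / 24453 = -50.15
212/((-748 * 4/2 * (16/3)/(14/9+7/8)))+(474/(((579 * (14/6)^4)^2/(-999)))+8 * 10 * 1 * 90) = 222039514290860838661/30839104932835584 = 7199.93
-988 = -988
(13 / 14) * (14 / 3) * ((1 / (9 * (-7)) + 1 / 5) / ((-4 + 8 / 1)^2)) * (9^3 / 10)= 10179 / 2800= 3.64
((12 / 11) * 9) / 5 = 108 / 55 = 1.96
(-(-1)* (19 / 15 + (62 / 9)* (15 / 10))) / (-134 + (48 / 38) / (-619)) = -341069 / 3939995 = -0.09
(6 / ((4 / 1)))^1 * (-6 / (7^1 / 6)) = -54 / 7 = -7.71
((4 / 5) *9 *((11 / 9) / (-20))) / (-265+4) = 11 / 6525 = 0.00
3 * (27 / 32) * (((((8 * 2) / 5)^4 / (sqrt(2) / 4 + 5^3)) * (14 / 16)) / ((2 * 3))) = 27648 / 89285 -6912 * sqrt(2) / 11160625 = 0.31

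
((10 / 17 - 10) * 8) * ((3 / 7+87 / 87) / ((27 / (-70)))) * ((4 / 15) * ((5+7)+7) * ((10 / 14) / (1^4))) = 9728000 / 9639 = 1009.23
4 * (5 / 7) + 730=5130 / 7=732.86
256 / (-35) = -256 / 35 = -7.31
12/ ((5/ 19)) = 228/ 5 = 45.60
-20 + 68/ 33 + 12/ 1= -196/ 33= -5.94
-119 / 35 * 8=-27.20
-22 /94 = -11 /47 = -0.23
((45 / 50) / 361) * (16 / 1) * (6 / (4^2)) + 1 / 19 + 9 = 16367 / 1805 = 9.07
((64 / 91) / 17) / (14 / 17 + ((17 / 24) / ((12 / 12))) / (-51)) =4608 / 90181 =0.05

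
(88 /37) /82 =44 /1517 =0.03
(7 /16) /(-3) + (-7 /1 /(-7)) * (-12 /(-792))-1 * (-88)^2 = -1362967 /176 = -7744.13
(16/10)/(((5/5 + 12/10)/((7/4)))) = 14/11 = 1.27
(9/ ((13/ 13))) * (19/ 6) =57/ 2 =28.50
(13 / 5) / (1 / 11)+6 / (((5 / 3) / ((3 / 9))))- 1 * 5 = 124 / 5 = 24.80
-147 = -147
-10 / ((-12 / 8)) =20 / 3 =6.67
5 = 5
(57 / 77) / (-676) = -57 / 52052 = -0.00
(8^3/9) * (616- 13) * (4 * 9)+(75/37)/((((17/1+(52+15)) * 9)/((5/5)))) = 11514617881/9324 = 1234944.00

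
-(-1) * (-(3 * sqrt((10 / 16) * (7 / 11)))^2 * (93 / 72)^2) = -5.97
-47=-47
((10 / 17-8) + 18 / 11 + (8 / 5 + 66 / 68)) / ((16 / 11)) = -5993 / 2720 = -2.20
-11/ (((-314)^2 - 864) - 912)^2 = -11/ 9374112400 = -0.00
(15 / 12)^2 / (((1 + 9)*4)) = 5 / 128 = 0.04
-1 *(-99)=99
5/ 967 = 0.01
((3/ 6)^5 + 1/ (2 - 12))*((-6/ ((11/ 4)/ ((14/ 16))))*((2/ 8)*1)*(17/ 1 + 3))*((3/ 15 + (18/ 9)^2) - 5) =-21/ 40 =-0.52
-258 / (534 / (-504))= 21672 / 89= 243.51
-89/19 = -4.68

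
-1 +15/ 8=7/ 8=0.88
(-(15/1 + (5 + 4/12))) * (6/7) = -122/7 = -17.43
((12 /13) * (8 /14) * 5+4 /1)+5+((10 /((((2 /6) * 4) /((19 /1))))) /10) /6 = 10201 /728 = 14.01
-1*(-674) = 674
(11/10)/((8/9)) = 99/80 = 1.24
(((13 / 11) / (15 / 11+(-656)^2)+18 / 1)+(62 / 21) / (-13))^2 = 527527614730397201041 / 1670047310023428609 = 315.88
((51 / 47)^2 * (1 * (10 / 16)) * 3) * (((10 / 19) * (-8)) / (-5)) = 78030 / 41971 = 1.86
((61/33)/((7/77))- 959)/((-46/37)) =52096/69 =755.01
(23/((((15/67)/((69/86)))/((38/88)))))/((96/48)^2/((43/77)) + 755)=673417/14420120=0.05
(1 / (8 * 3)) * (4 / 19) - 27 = -3077 / 114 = -26.99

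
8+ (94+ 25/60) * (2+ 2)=1157/3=385.67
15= 15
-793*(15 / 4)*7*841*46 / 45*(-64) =3435935776 / 3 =1145311925.33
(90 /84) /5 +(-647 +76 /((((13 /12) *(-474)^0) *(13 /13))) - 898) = -268383 /182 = -1474.63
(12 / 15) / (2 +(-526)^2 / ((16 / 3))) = 16 / 1037575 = 0.00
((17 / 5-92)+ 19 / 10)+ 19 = -677 / 10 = -67.70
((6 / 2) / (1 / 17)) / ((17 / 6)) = 18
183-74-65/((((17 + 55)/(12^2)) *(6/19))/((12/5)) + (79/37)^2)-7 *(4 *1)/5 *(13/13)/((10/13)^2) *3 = 4002820736/60145125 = 66.55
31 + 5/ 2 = 67/ 2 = 33.50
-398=-398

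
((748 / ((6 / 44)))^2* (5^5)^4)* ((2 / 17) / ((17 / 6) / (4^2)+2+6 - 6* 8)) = -97225390625000000000000 / 11469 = -8477233466300462115.27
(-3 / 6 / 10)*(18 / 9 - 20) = 9 / 10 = 0.90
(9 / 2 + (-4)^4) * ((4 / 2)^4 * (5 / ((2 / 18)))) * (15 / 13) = 2813400 / 13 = 216415.38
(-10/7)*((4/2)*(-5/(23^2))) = 0.03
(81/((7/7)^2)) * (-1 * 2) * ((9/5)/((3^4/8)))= -144/5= -28.80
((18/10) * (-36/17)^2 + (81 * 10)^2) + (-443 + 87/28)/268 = 7114345736591/10843280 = 656106.43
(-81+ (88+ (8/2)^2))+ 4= 27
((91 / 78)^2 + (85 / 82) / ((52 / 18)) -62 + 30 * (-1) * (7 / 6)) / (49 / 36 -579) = 1828234 / 11083735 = 0.16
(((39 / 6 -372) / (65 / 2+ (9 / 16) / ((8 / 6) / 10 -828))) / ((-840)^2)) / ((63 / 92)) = -14913131 / 640718150625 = -0.00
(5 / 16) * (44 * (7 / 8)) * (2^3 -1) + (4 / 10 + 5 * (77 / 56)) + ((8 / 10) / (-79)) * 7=231117 / 2528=91.42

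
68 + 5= 73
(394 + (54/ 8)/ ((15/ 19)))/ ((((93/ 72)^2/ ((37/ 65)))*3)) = 14298576/ 312325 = 45.78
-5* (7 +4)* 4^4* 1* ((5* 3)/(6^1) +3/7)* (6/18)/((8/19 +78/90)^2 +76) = -7814928000/44154523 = -176.99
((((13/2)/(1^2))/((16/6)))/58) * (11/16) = 429/14848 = 0.03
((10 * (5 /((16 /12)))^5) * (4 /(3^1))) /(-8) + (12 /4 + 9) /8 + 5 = -1258969 /1024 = -1229.46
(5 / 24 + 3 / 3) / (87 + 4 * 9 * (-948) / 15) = -145 / 262584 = -0.00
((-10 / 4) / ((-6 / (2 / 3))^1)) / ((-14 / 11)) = -55 / 252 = -0.22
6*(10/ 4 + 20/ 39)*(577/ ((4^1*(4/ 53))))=7186535/ 208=34550.65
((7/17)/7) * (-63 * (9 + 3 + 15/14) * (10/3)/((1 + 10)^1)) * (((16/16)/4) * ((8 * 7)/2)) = -19215/187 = -102.75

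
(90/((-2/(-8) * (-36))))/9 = -10/9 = -1.11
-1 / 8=-0.12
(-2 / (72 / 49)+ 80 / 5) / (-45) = -0.33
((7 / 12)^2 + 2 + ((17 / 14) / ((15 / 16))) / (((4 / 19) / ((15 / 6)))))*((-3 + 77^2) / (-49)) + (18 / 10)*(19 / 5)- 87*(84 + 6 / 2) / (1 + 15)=-3222094993 / 1234800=-2609.41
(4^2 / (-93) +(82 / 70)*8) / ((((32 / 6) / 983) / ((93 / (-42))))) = -3679369 / 980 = -3754.46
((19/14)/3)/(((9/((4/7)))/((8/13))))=304/17199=0.02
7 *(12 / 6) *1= 14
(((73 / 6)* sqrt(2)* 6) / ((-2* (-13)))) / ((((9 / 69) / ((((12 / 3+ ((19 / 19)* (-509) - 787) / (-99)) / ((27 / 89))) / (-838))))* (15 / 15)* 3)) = -7023257* sqrt(2) / 14559831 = -0.68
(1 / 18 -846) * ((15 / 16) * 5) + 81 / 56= -2663753 / 672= -3963.92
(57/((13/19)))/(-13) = -6.41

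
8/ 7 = 1.14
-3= -3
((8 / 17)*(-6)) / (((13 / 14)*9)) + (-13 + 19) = 5.66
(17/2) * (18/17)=9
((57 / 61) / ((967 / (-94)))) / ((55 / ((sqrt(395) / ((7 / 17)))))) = -91086 * sqrt(395) / 22709995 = -0.08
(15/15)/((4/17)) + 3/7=131/28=4.68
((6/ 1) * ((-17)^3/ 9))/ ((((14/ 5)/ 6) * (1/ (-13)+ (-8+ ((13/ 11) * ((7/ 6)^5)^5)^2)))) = -62465181461580389104952186601285804991174410240/ 27586709395463222611139993737254035286883563811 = -2.26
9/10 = 0.90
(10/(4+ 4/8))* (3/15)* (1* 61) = 244/9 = 27.11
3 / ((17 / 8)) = 24 / 17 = 1.41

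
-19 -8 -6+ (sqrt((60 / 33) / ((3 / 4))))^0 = -32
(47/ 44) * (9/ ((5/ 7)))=2961/ 220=13.46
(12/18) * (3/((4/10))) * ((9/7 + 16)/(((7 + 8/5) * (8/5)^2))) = 75625/19264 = 3.93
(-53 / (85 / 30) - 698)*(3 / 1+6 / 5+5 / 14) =-1943348 / 595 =-3266.13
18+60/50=96/5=19.20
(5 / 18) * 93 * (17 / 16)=2635 / 96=27.45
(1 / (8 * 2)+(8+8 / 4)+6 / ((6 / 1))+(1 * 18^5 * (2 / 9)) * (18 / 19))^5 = 25868597469632340096769791152637637321875 / 2596377985024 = 9963340322111543373388723000.00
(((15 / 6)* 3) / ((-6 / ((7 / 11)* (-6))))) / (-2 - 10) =-35 / 88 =-0.40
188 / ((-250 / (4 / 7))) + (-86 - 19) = -92251 / 875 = -105.43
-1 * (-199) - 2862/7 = -1469/7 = -209.86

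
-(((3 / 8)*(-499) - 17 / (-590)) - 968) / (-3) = -2726027 / 7080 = -385.03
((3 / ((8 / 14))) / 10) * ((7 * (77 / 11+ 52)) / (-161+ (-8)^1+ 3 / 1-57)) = -8673 / 8920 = -0.97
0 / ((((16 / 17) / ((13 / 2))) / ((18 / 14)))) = 0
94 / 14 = 47 / 7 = 6.71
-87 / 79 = -1.10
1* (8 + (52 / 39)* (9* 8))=104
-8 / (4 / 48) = -96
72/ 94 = 36/ 47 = 0.77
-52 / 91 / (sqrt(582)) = -2 * sqrt(582) / 2037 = -0.02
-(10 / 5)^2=-4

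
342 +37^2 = 1711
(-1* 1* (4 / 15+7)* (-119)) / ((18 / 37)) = 479927 / 270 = 1777.51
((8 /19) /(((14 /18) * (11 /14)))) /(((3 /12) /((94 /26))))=27072 /2717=9.96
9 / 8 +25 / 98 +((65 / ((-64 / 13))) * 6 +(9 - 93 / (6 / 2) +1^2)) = -154979 / 1568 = -98.84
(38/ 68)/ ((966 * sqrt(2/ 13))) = 19 * sqrt(26)/ 65688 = 0.00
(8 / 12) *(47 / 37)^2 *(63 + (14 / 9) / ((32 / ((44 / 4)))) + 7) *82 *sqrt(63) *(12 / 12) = 919909333 *sqrt(7) / 49284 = 49384.21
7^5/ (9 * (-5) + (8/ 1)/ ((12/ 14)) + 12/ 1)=-50421/ 71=-710.15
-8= -8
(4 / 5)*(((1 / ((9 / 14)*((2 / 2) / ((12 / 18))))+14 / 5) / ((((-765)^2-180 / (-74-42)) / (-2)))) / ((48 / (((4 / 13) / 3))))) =-2146 / 95737838625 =-0.00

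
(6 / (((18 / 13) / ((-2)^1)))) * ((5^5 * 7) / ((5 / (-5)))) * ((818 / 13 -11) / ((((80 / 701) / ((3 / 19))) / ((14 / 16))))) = 11916927.94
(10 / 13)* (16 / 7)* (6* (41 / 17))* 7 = 39360 / 221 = 178.10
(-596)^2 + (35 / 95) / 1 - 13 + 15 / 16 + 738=108206461 / 304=355942.31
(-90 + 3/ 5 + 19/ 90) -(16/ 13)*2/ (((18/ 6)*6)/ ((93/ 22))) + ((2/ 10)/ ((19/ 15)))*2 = -21873499/ 244530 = -89.45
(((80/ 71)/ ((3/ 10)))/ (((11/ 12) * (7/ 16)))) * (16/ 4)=204800/ 5467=37.46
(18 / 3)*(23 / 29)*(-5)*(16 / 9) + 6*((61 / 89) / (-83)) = -27216002 / 642669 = -42.35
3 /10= 0.30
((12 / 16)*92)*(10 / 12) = 115 / 2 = 57.50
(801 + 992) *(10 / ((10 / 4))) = 7172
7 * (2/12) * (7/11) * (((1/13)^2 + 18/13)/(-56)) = -1645/89232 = -0.02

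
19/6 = 3.17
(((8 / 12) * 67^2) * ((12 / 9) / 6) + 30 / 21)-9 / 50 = 6296399 / 9450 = 666.29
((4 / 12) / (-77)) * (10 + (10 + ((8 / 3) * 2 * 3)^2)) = -92 / 77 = -1.19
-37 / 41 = -0.90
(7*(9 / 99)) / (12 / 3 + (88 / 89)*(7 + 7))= 623 / 17468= 0.04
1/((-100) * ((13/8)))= -2/325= -0.01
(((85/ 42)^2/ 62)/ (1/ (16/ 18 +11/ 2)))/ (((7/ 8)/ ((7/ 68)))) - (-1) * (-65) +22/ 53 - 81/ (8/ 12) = -9705186725/ 52168536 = -186.04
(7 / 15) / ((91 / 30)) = 2 / 13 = 0.15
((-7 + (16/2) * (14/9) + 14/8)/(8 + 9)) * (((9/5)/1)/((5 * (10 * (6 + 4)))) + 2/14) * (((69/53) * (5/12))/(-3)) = -2181113/194616000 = -0.01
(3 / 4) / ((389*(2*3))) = 1 / 3112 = 0.00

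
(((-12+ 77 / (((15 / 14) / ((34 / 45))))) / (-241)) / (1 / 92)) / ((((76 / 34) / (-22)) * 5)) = 491208608 / 15454125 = 31.78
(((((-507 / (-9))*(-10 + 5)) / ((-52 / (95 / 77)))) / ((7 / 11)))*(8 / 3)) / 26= 475 / 441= 1.08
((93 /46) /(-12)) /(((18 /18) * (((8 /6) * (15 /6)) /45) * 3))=-279 /368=-0.76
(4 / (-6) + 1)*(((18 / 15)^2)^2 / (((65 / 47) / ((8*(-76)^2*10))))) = 1876414464 / 8125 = 230943.32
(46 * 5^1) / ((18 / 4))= 460 / 9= 51.11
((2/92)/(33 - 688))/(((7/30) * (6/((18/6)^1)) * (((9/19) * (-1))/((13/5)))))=247/632730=0.00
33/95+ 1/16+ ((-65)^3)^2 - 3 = 114636713746063/1520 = 75418890622.41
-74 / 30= -2.47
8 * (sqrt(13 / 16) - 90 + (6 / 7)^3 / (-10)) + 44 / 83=-102484652 / 142345 + 2 * sqrt(13)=-712.76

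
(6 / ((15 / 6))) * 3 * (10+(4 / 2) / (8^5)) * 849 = 1251909081 / 20480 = 61128.37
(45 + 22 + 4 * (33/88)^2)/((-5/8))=-1081/10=-108.10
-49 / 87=-0.56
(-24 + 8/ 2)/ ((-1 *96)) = 5/ 24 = 0.21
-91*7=-637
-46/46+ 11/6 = 0.83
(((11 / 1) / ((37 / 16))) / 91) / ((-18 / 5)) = -440 / 30303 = -0.01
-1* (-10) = 10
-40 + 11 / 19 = -749 / 19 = -39.42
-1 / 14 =-0.07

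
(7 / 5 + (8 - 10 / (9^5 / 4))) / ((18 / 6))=2775103 / 885735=3.13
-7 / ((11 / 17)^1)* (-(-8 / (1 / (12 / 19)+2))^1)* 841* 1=-20312.02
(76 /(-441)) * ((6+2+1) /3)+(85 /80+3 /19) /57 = -420797 /849072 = -0.50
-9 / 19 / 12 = -3 / 76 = -0.04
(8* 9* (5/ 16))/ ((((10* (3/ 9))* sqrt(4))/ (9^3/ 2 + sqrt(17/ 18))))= 9* sqrt(34)/ 16 + 19683/ 16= 1233.47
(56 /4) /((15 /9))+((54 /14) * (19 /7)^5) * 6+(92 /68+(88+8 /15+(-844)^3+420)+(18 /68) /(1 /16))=-18036527156178683 /30000495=-601207651.95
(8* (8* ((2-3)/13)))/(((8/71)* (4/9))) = -1278/13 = -98.31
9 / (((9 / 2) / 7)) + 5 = 19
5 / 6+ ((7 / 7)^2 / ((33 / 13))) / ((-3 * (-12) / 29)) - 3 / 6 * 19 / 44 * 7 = -857 / 2376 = -0.36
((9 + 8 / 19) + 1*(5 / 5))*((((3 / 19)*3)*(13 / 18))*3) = 3861 / 361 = 10.70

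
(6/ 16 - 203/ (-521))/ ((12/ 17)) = 54179/ 50016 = 1.08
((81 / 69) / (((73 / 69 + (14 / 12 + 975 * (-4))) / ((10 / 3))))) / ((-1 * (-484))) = -135 / 65085053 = -0.00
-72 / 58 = -36 / 29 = -1.24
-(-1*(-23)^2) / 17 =529 / 17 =31.12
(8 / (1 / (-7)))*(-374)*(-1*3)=-62832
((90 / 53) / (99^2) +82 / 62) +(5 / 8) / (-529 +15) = 1.32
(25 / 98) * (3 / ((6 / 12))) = 75 / 49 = 1.53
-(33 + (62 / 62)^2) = -34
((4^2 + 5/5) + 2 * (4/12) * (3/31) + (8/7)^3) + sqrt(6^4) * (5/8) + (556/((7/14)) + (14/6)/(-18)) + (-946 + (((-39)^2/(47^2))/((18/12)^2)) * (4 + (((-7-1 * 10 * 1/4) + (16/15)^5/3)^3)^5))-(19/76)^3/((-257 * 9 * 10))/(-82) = -67309360189611.60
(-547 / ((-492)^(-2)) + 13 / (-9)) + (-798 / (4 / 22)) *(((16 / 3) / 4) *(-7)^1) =-1191312409 / 9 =-132368045.44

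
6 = 6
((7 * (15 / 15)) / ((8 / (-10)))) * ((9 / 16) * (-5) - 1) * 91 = 194285 / 64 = 3035.70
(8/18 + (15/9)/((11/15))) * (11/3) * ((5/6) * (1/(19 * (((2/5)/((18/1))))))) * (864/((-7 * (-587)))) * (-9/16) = -181575/78071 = -2.33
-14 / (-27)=14 / 27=0.52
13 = 13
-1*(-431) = 431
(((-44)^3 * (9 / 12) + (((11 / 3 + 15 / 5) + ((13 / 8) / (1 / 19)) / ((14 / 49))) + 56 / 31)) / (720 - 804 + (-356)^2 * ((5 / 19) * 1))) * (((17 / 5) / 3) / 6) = -30650096297 / 84648689280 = -0.36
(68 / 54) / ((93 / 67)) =0.91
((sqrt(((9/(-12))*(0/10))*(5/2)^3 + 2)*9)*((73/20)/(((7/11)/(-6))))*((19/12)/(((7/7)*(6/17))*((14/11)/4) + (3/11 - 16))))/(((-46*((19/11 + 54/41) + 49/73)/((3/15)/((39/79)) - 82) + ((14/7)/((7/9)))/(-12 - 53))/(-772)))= -431656684161989*sqrt(2)/36588930080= -16684.14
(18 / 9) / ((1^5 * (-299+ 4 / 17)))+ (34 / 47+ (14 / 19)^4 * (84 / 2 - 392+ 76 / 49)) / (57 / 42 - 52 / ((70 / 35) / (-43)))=-47684292057646 / 487514104716783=-0.10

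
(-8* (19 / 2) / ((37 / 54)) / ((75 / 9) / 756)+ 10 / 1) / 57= -9298622 / 52725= -176.36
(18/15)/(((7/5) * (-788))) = -3/2758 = -0.00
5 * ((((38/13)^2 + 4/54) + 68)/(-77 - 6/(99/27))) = -3845710/789399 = -4.87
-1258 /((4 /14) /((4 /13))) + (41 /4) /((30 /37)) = -2093719 /1560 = -1342.13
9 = 9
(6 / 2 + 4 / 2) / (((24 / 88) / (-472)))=-25960 / 3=-8653.33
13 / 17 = 0.76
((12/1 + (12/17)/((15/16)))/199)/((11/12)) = 13008/186065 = 0.07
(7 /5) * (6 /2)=21 /5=4.20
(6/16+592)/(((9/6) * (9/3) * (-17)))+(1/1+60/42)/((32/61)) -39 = -42.11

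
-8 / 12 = -0.67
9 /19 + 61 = 1168 /19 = 61.47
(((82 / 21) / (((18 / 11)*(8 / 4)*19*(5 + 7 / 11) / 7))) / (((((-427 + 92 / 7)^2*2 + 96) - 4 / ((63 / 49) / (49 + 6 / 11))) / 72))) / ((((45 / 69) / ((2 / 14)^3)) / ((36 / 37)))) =45184788 / 633641378066095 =0.00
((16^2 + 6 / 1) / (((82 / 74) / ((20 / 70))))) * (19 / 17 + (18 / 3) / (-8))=121175 / 4879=24.84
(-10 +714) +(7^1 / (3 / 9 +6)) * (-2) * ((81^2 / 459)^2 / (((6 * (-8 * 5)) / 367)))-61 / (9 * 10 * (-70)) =96492553817 / 69186600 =1394.67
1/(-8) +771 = 6167/8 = 770.88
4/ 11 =0.36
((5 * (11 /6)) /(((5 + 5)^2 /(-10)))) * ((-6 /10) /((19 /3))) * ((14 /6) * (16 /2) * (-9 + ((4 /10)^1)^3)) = -172018 /11875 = -14.49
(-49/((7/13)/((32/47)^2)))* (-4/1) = 372736/2209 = 168.74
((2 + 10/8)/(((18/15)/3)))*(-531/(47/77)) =-2657655/376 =-7068.23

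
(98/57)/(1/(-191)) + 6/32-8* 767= -5895349/912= -6464.20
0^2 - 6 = -6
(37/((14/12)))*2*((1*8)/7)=3552/49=72.49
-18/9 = -2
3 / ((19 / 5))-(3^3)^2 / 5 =-13776 / 95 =-145.01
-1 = -1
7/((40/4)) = 7/10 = 0.70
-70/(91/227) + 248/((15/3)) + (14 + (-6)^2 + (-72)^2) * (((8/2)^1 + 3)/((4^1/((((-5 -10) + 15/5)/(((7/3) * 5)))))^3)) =-747.97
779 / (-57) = -41 / 3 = -13.67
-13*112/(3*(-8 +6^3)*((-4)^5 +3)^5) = 7/3328510759467303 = 0.00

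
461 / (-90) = -461 / 90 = -5.12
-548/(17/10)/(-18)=2740/153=17.91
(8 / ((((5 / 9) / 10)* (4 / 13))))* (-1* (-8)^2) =-29952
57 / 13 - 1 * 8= -47 / 13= -3.62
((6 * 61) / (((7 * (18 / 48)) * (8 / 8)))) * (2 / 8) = 244 / 7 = 34.86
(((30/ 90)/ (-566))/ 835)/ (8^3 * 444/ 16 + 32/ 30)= -1/ 20146040992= -0.00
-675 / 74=-9.12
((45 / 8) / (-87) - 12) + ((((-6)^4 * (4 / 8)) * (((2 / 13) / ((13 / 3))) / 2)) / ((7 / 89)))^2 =6940895241681 / 324681448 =21377.55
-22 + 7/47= -1027/47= -21.85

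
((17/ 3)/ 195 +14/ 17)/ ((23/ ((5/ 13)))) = 8479/ 594711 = 0.01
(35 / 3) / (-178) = -35 / 534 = -0.07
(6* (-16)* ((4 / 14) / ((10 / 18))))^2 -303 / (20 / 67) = 6970191 / 4900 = 1422.49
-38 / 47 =-0.81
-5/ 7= -0.71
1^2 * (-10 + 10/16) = -75/8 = -9.38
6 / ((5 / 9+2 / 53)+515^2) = 1431 / 63256304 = 0.00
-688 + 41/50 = -34359/50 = -687.18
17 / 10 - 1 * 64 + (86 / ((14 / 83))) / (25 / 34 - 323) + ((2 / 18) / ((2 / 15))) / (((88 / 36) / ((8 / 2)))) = -527461457 / 8436890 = -62.52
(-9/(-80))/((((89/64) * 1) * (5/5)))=36/445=0.08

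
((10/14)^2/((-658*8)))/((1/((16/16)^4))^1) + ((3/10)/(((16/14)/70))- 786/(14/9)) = -125591827/257936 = -486.91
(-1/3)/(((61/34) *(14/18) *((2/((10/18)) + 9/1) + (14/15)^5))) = -77456250/4315240223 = -0.02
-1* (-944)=944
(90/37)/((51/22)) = 660/629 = 1.05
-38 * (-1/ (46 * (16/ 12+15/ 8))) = 456/ 1771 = 0.26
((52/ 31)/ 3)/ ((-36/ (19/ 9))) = -247/ 7533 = -0.03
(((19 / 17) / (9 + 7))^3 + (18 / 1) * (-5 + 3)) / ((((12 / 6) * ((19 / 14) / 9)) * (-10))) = 45640001547 / 3823493120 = 11.94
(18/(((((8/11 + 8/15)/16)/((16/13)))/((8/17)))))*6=2280960/2873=793.93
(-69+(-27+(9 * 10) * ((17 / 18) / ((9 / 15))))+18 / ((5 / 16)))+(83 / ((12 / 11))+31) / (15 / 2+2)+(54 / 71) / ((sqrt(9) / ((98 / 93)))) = 144031847 / 1254570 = 114.81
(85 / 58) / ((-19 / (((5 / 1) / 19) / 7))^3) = -10625 / 935930756614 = -0.00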